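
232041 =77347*3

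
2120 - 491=1629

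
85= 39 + 46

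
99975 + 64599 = 164574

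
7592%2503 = 83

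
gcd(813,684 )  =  3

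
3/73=3/73= 0.04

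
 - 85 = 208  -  293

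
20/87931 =20/87931 = 0.00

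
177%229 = 177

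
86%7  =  2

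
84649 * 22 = 1862278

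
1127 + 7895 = 9022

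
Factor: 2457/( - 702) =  - 2^( - 1)* 7^1 = - 7/2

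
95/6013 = 95/6013  =  0.02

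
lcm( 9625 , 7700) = 38500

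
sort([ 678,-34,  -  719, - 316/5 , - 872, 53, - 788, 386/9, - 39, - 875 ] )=[ - 875, - 872, - 788, - 719, - 316/5, - 39, - 34, 386/9,53,678]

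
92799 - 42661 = 50138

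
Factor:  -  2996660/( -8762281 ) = 2^2*5^1*11^ (-1)*269^1*557^1*796571^(-1)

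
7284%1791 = 120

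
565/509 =565/509  =  1.11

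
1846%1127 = 719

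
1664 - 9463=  - 7799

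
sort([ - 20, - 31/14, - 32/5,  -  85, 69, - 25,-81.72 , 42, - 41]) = [ - 85, - 81.72, - 41,- 25, - 20, - 32/5, - 31/14,42,69 ]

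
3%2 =1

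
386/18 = 21  +  4/9 = 21.44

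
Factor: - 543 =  - 3^1*181^1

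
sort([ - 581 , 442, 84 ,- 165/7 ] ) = [ - 581, - 165/7, 84,442]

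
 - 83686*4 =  - 334744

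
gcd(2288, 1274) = 26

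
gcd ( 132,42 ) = 6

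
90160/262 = 344 + 16/131 = 344.12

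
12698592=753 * 16864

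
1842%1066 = 776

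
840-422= 418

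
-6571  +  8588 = 2017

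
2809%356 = 317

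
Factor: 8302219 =8302219^1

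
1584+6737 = 8321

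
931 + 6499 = 7430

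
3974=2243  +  1731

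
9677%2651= 1724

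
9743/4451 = 2 + 841/4451 =2.19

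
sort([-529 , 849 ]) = [ - 529,849 ]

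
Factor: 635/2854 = 2^( - 1)*5^1*127^1*1427^ (  -  1)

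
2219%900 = 419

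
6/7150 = 3/3575 = 0.00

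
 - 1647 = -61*27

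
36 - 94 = - 58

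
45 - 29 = 16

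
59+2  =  61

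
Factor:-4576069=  - 107^1*42767^1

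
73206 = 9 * 8134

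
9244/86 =4622/43 = 107.49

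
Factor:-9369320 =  - 2^3*5^1*29^1 * 41^1*197^1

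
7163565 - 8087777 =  - 924212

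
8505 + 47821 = 56326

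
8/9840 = 1/1230 = 0.00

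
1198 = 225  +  973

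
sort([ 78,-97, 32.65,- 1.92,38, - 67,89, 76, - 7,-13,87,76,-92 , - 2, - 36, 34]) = [ - 97,  -  92, - 67, - 36,- 13, - 7,  -  2, - 1.92,32.65,34, 38,76,76, 78,87,89]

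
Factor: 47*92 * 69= 2^2*3^1*23^2*47^1 = 298356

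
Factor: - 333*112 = -37296 = - 2^4*3^2 * 7^1*37^1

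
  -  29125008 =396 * (-73548) 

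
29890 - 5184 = 24706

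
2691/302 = 2691/302 = 8.91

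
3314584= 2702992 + 611592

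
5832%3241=2591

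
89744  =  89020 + 724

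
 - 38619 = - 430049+391430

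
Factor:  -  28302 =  - 2^1*3^1*53^1*89^1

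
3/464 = 3/464=0.01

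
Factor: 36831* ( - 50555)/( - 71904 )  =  620663735/23968 = 2^( - 5)*5^1 *7^( - 1)*107^( - 1)*10111^1*12277^1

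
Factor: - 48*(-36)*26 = 44928 = 2^7*3^3 *13^1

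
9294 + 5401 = 14695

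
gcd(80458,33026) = 98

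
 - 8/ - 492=2/123 = 0.02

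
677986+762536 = 1440522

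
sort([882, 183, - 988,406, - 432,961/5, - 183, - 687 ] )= [ -988, - 687, - 432,-183 , 183,  961/5,406,  882 ] 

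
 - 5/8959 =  -1 + 8954/8959  =  - 0.00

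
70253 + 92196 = 162449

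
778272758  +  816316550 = 1594589308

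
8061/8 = 8061/8= 1007.62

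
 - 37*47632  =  -1762384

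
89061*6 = 534366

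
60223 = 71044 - 10821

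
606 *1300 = 787800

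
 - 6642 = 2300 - 8942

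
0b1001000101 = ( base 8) 1105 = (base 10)581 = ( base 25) n6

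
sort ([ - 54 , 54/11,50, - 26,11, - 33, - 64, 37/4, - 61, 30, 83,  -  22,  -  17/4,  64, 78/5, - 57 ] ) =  [ - 64, - 61, -57, - 54,  -  33, - 26,-22,-17/4, 54/11,37/4, 11, 78/5,30,50,64,83 ]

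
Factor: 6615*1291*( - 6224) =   -  53152742160 = -2^4*3^3*5^1*7^2*389^1 * 1291^1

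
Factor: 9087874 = 2^1*4543937^1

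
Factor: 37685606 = 2^1*7^2* 384547^1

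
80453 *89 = 7160317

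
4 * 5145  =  20580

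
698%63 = 5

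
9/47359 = 9/47359 = 0.00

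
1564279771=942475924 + 621803847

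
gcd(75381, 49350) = 3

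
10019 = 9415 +604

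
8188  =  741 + 7447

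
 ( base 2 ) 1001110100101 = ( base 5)130104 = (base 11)3862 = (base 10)5029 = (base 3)20220021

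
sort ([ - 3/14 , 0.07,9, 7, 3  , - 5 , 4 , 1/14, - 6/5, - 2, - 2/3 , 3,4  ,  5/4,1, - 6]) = [ - 6, -5 ,-2, -6/5,-2/3,-3/14, 0.07,1/14, 1,5/4,3,3,  4,4,7, 9 ]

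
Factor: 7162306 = 2^1*3581153^1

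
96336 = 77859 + 18477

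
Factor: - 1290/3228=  - 2^ (-1)*5^1* 43^1*269^(-1)= - 215/538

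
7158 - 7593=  - 435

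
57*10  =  570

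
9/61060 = 9/61060 = 0.00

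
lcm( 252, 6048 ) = 6048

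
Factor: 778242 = 2^1 * 3^1*129707^1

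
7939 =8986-1047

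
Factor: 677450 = 2^1 * 5^2* 17^1*797^1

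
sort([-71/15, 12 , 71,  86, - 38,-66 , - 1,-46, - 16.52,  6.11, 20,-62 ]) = [-66, - 62,-46, - 38,-16.52,-71/15, - 1,  6.11, 12 , 20,71,  86 ] 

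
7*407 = 2849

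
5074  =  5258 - 184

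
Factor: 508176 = 2^4*3^2*3529^1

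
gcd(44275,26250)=175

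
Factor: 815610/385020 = 2^(  -  1 )*3^(  -  2 )*23^( - 1 )*877^1 = 877/414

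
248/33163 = 248/33163 = 0.01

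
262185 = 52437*5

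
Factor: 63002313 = 3^3*11^1 *23^2*401^1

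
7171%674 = 431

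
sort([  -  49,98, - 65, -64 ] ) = [-65, - 64, - 49,98] 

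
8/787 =8/787 = 0.01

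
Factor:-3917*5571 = - 3^2*619^1*3917^1 = -21821607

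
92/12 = 7  +  2/3=   7.67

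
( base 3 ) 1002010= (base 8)1422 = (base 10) 786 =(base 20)1J6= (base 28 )102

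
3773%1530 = 713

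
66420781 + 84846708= 151267489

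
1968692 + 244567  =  2213259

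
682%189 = 115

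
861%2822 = 861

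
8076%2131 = 1683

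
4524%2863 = 1661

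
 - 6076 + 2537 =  - 3539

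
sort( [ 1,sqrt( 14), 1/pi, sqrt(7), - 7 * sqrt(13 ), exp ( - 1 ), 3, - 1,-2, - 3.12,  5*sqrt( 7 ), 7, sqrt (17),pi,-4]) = [-7  *  sqrt(13),-4, - 3.12,- 2, - 1,  1/pi, exp(  -  1), 1, sqrt (7), 3,pi,sqrt(14) , sqrt( 17), 7, 5*sqrt(7 )]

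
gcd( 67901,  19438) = 1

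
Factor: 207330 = 2^1 * 3^1*5^1*6911^1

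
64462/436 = 32231/218 = 147.85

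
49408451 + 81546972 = 130955423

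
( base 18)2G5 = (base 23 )1hl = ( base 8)1655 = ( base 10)941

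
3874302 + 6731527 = 10605829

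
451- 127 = 324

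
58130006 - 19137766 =38992240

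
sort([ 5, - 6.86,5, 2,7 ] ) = [ - 6.86,2, 5, 5,7]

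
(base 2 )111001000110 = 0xe46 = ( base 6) 24530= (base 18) B50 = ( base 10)3654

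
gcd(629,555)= 37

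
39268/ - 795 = -50 +482/795 = - 49.39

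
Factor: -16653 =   -  3^1*7^1  *  13^1 * 61^1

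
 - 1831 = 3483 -5314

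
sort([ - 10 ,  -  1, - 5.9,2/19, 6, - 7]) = [ - 10, - 7, - 5.9, - 1, 2/19, 6 ] 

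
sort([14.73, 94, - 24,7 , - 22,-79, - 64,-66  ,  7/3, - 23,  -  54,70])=[-79 ,  -  66, -64,- 54, - 24, - 23, - 22, 7/3, 7,14.73, 70, 94]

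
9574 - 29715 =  - 20141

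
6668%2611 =1446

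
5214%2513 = 188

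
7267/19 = 382+9/19  =  382.47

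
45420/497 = 45420/497 = 91.39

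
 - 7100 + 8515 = 1415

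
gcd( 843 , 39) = 3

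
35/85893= 35/85893 =0.00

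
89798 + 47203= 137001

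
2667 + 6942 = 9609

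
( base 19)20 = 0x26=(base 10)38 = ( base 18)22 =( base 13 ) 2c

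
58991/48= 1228 + 47/48=1228.98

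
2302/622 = 3 +218/311 = 3.70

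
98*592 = 58016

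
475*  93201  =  44270475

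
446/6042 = 223/3021=0.07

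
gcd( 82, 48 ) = 2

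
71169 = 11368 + 59801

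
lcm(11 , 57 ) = 627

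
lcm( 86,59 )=5074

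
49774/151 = 329 + 95/151 = 329.63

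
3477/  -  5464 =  -3477/5464 = -  0.64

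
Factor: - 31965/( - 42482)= 2^( - 1)*3^1*5^1*11^(-1 )*1931^( - 1)*2131^1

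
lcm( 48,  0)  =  0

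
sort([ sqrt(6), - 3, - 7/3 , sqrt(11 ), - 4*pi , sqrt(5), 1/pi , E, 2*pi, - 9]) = [ - 4*pi, - 9, - 3, - 7/3, 1/pi, sqrt (5), sqrt(6 ),E, sqrt (11), 2*pi]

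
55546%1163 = 885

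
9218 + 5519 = 14737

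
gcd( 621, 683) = 1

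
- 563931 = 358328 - 922259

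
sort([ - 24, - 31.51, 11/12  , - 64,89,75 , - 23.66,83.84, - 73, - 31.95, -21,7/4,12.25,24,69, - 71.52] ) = [-73, - 71.52,  -  64, - 31.95, - 31.51, - 24, - 23.66, - 21,11/12,7/4, 12.25,24, 69,75,83.84 , 89] 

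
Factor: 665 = 5^1 * 7^1*19^1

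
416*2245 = 933920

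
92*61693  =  5675756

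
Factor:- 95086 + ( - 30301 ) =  - 125387^1 = -  125387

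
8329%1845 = 949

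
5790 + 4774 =10564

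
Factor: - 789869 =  - 443^1 * 1783^1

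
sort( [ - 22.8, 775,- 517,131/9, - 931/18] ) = [ - 517, - 931/18, - 22.8 , 131/9, 775 ]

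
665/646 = 1+1/34  =  1.03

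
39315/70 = 7863/14 = 561.64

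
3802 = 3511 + 291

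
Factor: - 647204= - 2^2*37^1*4373^1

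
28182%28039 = 143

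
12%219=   12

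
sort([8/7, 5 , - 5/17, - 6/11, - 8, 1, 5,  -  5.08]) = [ - 8, - 5.08, - 6/11, - 5/17, 1, 8/7, 5,5]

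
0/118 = 0 = 0.00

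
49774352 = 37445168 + 12329184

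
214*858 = 183612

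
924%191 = 160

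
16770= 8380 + 8390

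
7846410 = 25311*310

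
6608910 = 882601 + 5726309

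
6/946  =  3/473  =  0.01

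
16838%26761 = 16838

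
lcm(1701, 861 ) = 69741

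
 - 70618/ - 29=2435 + 3/29 = 2435.10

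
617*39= 24063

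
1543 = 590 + 953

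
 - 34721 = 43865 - 78586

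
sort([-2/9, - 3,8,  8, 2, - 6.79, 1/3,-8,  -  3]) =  [ - 8,  -  6.79, - 3 , - 3,-2/9, 1/3,2 , 8, 8 ] 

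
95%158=95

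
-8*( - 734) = 5872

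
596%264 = 68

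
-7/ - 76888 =1/10984 = 0.00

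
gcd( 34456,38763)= 4307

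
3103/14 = 3103/14 = 221.64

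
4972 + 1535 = 6507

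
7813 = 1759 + 6054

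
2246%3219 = 2246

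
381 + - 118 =263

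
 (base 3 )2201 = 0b1001001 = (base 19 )3G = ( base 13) 58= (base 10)73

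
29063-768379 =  - 739316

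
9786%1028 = 534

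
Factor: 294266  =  2^1*7^1*21019^1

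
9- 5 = 4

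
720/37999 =720/37999 = 0.02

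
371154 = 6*61859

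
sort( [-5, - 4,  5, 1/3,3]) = [ - 5, - 4,1/3,3,5 ] 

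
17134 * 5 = 85670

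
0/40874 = 0 = 0.00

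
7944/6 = 1324 = 1324.00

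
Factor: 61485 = 3^1*  5^1 * 4099^1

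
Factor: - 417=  - 3^1*139^1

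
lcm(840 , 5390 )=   64680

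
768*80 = 61440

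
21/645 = 7/215 = 0.03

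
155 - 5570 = -5415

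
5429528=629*8632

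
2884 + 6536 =9420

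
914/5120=457/2560 = 0.18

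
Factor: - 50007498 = -2^1 * 3^1*37^1*89^1*2531^1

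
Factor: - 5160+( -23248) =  - 28408 =- 2^3 * 53^1*67^1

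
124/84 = 1+10/21 = 1.48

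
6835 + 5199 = 12034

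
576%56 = 16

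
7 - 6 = 1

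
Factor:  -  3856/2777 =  - 2^4*241^1*2777^(-1 )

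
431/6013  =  431/6013 = 0.07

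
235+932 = 1167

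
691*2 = 1382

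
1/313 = 1/313 = 0.00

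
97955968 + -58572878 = 39383090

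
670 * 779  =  521930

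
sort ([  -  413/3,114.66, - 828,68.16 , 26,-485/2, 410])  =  [ - 828,- 485/2,  -  413/3,  26, 68.16, 114.66,410]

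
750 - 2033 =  - 1283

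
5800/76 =1450/19 = 76.32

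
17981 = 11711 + 6270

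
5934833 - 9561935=-3627102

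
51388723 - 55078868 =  - 3690145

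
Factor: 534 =2^1*3^1*89^1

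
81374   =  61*1334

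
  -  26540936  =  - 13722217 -12818719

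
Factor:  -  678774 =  - 2^1*3^1*29^1*47^1*83^1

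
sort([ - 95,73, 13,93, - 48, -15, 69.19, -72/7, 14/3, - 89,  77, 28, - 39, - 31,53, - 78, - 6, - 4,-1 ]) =[ - 95, - 89,-78, - 48, - 39, - 31, -15, - 72/7, - 6, -4, - 1, 14/3, 13, 28 , 53, 69.19,73,77, 93 ] 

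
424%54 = 46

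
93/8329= 93/8329 = 0.01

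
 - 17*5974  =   - 101558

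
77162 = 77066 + 96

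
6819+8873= 15692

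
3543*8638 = 30604434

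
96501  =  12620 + 83881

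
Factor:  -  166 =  - 2^1*83^1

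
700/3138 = 350/1569 = 0.22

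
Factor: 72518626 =2^1*36259313^1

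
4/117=4/117  =  0.03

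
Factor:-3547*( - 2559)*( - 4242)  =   - 38503671066=-2^1 * 3^2*7^1*101^1*853^1*3547^1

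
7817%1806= 593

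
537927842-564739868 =- 26812026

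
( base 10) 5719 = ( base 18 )hbd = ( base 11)432a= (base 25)93J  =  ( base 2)1011001010111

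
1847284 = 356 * 5189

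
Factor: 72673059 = 3^1 * 24224353^1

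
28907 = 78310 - 49403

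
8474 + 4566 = 13040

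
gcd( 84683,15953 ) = 1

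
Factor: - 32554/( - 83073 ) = 2^1*3^(  -  1)*41^1 * 397^1*27691^( - 1 )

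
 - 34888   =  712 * ( - 49 ) 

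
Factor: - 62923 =-7^1*89^1*101^1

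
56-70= -14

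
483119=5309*91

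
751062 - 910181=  - 159119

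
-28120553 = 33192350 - 61312903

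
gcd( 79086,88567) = 1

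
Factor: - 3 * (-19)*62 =2^1*3^1*19^1*31^1 = 3534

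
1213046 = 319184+893862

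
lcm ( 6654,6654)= 6654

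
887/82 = 887/82 = 10.82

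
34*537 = 18258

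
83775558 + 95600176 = 179375734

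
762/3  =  254  =  254.00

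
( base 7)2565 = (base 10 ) 978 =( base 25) 1E3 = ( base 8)1722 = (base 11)80a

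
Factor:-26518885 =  - 5^1*23^1*89^1*2591^1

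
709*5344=3788896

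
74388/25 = 74388/25 = 2975.52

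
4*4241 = 16964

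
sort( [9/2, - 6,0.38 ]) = [ - 6,0.38,9/2]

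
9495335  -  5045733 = 4449602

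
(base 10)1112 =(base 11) 921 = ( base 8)2130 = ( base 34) wo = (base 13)677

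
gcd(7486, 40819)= 1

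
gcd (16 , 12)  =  4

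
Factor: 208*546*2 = 227136 = 2^6*3^1 * 7^1*13^2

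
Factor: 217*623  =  135191 = 7^2* 31^1*89^1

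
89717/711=126 + 131/711 = 126.18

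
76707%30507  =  15693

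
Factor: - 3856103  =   - 37^1*89^1*1171^1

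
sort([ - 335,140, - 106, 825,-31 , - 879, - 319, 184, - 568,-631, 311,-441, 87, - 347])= [-879,  -  631,-568,-441, - 347,-335, - 319 ,  -  106, - 31,87, 140, 184,311, 825] 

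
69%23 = 0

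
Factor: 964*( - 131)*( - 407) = 2^2*11^1*37^1*131^1*241^1 = 51397588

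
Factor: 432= 2^4*3^3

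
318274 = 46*6919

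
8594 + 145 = 8739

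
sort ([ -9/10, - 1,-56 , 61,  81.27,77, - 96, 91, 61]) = [ - 96, - 56,-1, - 9/10, 61, 61, 77, 81.27, 91]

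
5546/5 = 1109+1/5 = 1109.20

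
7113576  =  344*20679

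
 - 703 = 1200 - 1903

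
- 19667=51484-71151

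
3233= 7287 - 4054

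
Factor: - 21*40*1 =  - 2^3 *3^1*5^1*7^1 = -840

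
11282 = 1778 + 9504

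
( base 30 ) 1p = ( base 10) 55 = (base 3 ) 2001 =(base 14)3D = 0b110111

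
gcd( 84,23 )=1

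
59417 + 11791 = 71208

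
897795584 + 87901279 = 985696863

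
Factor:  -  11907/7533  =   - 7^2 * 31^ ( - 1) = - 49/31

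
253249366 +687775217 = 941024583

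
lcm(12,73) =876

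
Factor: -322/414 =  - 3^( - 2 )*7^1=- 7/9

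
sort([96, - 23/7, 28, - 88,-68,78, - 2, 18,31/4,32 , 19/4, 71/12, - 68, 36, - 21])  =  [  -  88, -68, - 68, - 21,-23/7, - 2, 19/4, 71/12, 31/4, 18,28, 32,36,78,96]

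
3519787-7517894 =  - 3998107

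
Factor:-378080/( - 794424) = 47260/99303= 2^2 * 3^( - 1 )*5^1*17^1*79^(-1 )*139^1*419^(  -  1 )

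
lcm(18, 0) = 0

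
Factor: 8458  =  2^1*4229^1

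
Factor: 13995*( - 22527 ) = -315265365 = -3^4*5^1*311^1 * 2503^1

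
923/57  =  923/57  =  16.19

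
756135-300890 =455245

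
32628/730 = 44 + 254/365 = 44.70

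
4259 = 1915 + 2344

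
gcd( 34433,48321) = 7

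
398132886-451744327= - 53611441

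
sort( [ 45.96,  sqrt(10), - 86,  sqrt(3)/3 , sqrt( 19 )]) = [ - 86, sqrt(3 ) /3,sqrt( 10 ) , sqrt( 19), 45.96]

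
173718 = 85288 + 88430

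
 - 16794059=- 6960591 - 9833468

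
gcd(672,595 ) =7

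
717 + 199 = 916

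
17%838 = 17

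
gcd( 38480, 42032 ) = 592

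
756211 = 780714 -24503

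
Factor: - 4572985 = -5^1*914597^1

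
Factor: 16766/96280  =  101/580 = 2^( - 2 )* 5^( - 1) * 29^( - 1)*101^1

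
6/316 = 3/158=0.02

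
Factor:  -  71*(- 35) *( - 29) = -72065 = - 5^1*7^1*29^1*71^1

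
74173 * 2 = 148346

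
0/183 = 0 = 0.00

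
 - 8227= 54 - 8281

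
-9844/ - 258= 38 + 20/129=38.16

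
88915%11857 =5916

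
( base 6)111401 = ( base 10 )9433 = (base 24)G91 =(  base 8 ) 22331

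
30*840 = 25200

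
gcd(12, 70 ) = 2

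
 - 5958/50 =-2979/25  =  - 119.16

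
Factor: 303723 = 3^3*7^1*1607^1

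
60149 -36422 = 23727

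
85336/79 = 85336/79 = 1080.20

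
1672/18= 92 + 8/9 = 92.89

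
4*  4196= 16784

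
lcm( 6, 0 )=0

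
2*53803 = 107606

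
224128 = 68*3296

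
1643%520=83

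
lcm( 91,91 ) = 91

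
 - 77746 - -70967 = -6779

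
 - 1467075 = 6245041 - 7712116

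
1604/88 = 18 + 5/22 = 18.23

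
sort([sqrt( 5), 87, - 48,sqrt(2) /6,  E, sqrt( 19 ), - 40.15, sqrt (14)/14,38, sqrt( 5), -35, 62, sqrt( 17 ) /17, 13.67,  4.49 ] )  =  [ - 48, - 40.15,  -  35 , sqrt( 2 ) /6,sqrt(17 ) /17, sqrt( 14 ) /14,sqrt( 5), sqrt( 5)  ,  E, sqrt( 19 ),4.49,13.67,  38, 62, 87]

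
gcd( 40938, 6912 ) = 6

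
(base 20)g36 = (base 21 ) EDJ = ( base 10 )6466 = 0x1942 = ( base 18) 11H4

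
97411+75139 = 172550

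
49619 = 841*59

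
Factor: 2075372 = 2^2*13^1*107^1*373^1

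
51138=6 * 8523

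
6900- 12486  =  -5586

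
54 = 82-28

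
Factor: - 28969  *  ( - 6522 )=2^1  *  3^1*59^1*491^1*1087^1 = 188935818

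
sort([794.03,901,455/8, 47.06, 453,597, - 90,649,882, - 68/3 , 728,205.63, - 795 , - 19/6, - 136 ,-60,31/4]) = [ - 795, - 136,-90, - 60,  -  68/3,-19/6,31/4,47.06,455/8 , 205.63,453, 597, 649 , 728,794.03,882,901] 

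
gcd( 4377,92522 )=1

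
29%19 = 10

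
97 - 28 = 69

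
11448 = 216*53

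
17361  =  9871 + 7490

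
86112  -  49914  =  36198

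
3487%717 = 619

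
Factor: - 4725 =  - 3^3*5^2*7^1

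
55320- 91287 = -35967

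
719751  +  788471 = 1508222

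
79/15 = 79/15 = 5.27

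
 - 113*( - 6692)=756196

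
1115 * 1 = 1115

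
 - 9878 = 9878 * ( - 1)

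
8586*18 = 154548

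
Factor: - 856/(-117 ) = 2^3*3^( - 2)*13^( -1 )*107^1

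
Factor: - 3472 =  -2^4*7^1*31^1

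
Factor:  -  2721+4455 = 1734 = 2^1* 3^1*17^2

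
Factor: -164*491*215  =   - 2^2*5^1*41^1*43^1*491^1 = -17312660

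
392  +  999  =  1391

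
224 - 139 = 85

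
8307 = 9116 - 809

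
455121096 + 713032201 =1168153297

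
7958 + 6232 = 14190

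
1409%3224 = 1409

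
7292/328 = 1823/82=22.23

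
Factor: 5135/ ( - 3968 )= - 2^( - 7)*5^1*13^1 *31^( - 1) * 79^1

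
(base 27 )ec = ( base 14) 1DC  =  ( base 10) 390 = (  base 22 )hg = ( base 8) 606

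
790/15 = 52 +2/3 =52.67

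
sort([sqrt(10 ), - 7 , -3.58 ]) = [ - 7, - 3.58,sqrt( 10 )] 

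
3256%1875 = 1381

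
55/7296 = 55/7296 = 0.01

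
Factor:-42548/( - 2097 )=2^2*3^( - 2 )*11^1*233^(-1 )* 967^1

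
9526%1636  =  1346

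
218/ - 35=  - 7 + 27/35=- 6.23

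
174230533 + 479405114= 653635647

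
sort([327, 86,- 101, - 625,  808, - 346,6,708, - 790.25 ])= [ - 790.25, - 625, - 346, - 101,6,86, 327,708, 808]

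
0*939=0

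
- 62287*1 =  - 62287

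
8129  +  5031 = 13160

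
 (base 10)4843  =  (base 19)d7h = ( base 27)6HA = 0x12eb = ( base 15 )167D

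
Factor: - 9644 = - 2^2*2411^1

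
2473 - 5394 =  - 2921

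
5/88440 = 1/17688 = 0.00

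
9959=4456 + 5503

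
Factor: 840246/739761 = 2^1*439^1 * 773^ ( - 1 ) = 878/773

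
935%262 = 149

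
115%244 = 115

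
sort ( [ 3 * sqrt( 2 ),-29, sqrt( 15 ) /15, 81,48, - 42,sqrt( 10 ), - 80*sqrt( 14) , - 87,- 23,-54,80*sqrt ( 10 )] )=[ - 80 *sqrt (14) ,-87,-54,-42 , -29,-23  ,  sqrt ( 15)/15,sqrt( 10),3*sqrt (2),48, 81,80*sqrt( 10 ) ] 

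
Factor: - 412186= - 2^1 * 19^1*10847^1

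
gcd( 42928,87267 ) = 1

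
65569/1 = 65569 = 65569.00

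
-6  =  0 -6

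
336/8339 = 336/8339  =  0.04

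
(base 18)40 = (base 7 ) 132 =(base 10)72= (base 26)2K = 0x48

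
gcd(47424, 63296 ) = 64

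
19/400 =19/400 = 0.05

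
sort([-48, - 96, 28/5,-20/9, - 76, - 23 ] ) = [-96, - 76,- 48, - 23, - 20/9,28/5]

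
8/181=8/181=0.04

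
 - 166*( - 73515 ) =12203490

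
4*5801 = 23204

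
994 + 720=1714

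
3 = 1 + 2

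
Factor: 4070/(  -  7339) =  -2^1*5^1 * 11^1* 37^1*41^ ( - 1)*179^( - 1)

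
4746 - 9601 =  - 4855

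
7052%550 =452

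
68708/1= 68708  =  68708.00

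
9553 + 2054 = 11607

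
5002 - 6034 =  - 1032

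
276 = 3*92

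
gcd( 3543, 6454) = 1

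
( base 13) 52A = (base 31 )SD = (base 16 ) 371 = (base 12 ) 615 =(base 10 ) 881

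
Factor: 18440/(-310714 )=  - 20/337   =  - 2^2*5^1* 337^ ( - 1 ) 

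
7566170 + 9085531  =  16651701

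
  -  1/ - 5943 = 1/5943 = 0.00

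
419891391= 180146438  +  239744953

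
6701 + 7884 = 14585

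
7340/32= 1835/8 = 229.38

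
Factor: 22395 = 3^1*5^1*1493^1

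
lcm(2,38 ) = 38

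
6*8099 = 48594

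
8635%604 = 179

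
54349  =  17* 3197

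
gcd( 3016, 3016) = 3016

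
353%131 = 91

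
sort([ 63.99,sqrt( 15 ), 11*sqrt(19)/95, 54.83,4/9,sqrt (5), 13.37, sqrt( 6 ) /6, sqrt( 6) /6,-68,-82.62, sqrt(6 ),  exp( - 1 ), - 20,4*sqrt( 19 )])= [ - 82.62, - 68,-20, exp(-1), sqrt(6)/6, sqrt(6 ) /6 , 4/9,11 *sqrt( 19 ) /95 , sqrt( 5), sqrt( 6), sqrt( 15 ),13.37, 4*sqrt( 19 ), 54.83, 63.99]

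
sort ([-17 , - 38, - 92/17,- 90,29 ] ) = [ - 90, - 38, - 17, - 92/17, 29]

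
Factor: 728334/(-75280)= - 387/40 = - 2^(- 3)*3^2 * 5^( - 1 ) * 43^1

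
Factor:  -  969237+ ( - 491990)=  - 151^1*9677^1 = - 1461227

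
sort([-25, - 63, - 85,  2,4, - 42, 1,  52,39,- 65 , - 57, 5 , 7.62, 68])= [-85, - 65, - 63,-57 , - 42, - 25, 1,2,  4,5,  7.62, 39 , 52,  68 ]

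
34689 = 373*93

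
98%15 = 8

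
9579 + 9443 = 19022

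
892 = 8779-7887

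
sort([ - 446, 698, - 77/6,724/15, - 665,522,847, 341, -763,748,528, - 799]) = [ - 799, - 763, - 665, - 446 , - 77/6, 724/15 , 341,522, 528, 698,  748,847]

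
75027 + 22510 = 97537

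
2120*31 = 65720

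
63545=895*71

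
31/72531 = 31/72531= 0.00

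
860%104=28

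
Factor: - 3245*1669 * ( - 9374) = 2^1*5^1*11^1*43^1* 59^1* 109^1 * 1669^1 = 50768693470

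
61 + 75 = 136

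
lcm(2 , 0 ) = 0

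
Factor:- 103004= - 2^2 * 11^1*2341^1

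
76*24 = 1824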